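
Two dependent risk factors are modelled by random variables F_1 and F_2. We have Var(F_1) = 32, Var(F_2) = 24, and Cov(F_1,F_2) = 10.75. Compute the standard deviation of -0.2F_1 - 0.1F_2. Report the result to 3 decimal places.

1.396

Var(-0.2F_1 - 0.1F_2) = (-0.2)²·Var(F_1) + (-0.1)²·Var(F_2) + 2·(-0.2)·(-0.1)·Cov(F_1,F_2)
= 0.04·32 + 0.01·24 + 0.04·10.75 = 1.95
SD(-0.2F_1 - 0.1F_2) = √1.95 ≈ 1.396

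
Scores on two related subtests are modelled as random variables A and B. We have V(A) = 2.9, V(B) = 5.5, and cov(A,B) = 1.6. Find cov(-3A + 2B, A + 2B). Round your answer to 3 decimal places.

6.900

cov(-3A + 2B, A + 2B) = (-3)(1)V(A) + (2)(2)V(B) + [(-3)(2) + (2)(1)]cov(A,B)
= -3·2.9 + 4·5.5 + -4·1.6 = 6.9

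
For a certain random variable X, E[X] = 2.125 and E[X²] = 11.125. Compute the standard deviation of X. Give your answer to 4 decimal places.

2.5709

Var(X) = 11.125 − (2.125)² = 6.609375
SD(X) = √6.609375 ≈ 2.5709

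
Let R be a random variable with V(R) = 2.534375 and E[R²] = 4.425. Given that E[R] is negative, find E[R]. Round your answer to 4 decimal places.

(E[R])² = E[R²] − V(R) = 4.425 − 2.534375 = 1.890625
E[R] = −√1.890625 = -1.375

-1.3750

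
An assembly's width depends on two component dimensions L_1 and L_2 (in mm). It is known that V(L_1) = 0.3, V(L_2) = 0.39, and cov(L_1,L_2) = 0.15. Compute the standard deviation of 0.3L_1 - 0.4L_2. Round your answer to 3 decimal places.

0.231

V(0.3L_1 - 0.4L_2) = (0.3)²·V(L_1) + (-0.4)²·V(L_2) + 2·(0.3)·(-0.4)·cov(L_1,L_2)
= 0.09·0.3 + 0.16·0.39 + -0.24·0.15 = 0.0534
SD(0.3L_1 - 0.4L_2) = √0.0534 ≈ 0.231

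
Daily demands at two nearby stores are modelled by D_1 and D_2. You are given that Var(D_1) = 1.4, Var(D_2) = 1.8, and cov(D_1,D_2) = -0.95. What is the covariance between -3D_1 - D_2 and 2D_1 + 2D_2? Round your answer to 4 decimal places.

cov(-3D_1 - D_2, 2D_1 + 2D_2) = (-3)(2)Var(D_1) + (-1)(2)Var(D_2) + [(-3)(2) + (-1)(2)]cov(D_1,D_2)
= -6·1.4 + -2·1.8 + -8·-0.95 = -4.4

-4.4000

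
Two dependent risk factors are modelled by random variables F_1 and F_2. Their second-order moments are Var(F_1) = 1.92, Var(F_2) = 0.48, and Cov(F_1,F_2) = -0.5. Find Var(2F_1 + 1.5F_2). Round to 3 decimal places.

5.760

Var(2F_1 + 1.5F_2) = (2)²·Var(F_1) + (1.5)²·Var(F_2) + 2·(2)·(1.5)·Cov(F_1,F_2)
= 4·1.92 + 2.25·0.48 + 6·-0.5 = 5.76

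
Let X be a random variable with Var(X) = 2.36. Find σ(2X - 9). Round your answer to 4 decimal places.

3.0725

Var(2X - 9) = (2)²·2.36 = 9.44
σ(2X - 9) = √9.44 ≈ 3.0725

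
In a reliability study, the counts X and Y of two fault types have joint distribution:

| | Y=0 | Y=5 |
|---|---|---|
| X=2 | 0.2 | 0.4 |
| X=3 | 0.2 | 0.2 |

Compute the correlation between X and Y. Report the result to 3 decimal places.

E[X] = 2.4,  E[Y] = 3
E[XY] = 7
Cov(X,Y) = E[XY] − E[X]E[Y] = 7 − (2.4)(3) = -0.2
var(X) = 0.24,  var(Y) = 6
ρ = -0.2 / √(0.24·6) ≈ -0.167

-0.167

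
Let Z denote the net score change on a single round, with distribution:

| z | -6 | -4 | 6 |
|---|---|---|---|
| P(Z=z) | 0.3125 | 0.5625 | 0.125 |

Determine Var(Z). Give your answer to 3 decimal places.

E[Z] = (-6)(0.3125) + (-4)(0.5625) + (6)(0.125) = -3.375
E[Z²] = (-6)²(0.3125) + (-4)²(0.5625) + (6)²(0.125) = 24.75
Var(Z) = E[Z²] − (E[Z])² = 24.75 − (-3.375)² = 13.359375

13.359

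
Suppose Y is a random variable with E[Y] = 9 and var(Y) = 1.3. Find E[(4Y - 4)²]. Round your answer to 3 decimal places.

E[4Y - 4] = 4·9 − 4 = 32
var(4Y - 4) = (4)²·1.3 = 20.8
E[(4Y - 4)²] = var((4Y - 4)) + (E[(4Y - 4)])² = 20.8 + (32)² = 1044.8

1044.800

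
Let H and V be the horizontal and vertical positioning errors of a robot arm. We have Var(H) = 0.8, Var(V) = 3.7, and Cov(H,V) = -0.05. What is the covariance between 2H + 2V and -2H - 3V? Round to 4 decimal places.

-24.9000

Cov(2H + 2V, -2H - 3V) = (2)(-2)Var(H) + (2)(-3)Var(V) + [(2)(-3) + (2)(-2)]Cov(H,V)
= -4·0.8 + -6·3.7 + -10·-0.05 = -24.9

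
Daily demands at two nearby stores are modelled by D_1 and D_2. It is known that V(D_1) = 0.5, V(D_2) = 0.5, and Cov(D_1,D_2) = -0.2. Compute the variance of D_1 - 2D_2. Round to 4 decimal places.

V(D_1 - 2D_2) = (1)²·V(D_1) + (-2)²·V(D_2) + 2·(1)·(-2)·Cov(D_1,D_2)
= 1·0.5 + 4·0.5 + -4·-0.2 = 3.3

3.3000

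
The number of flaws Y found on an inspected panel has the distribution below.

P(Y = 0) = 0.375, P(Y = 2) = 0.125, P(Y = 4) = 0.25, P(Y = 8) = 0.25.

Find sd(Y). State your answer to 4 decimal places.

3.1524

E[Y] = (0)(0.375) + (2)(0.125) + (4)(0.25) + (8)(0.25) = 3.25
E[Y²] = (0)²(0.375) + (2)²(0.125) + (4)²(0.25) + (8)²(0.25) = 20.5
Var(Y) = E[Y²] − (E[Y])² = 20.5 − (3.25)² = 9.9375
sd(Y) = √9.9375 ≈ 3.1524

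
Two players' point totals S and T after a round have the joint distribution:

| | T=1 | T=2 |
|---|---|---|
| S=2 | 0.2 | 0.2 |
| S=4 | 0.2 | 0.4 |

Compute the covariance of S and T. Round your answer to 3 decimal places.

E[S] = 3.2,  E[T] = 1.6
E[ST] = 5.2
Cov(S,T) = E[ST] − E[S]E[T] = 5.2 − (3.2)(1.6) = 0.08

0.080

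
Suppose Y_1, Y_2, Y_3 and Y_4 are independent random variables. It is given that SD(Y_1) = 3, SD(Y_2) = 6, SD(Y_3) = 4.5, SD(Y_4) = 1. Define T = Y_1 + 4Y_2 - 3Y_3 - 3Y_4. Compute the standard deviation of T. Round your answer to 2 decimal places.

var(Y_1) = 9, var(Y_2) = 36, var(Y_3) = 20.25, var(Y_4) = 1
By independence, var(T) = (1)²var(Y_1) + (4)²var(Y_2) + (-3)²var(Y_3) + (-3)²var(Y_4)
= (1)²·9 + (4)²·36 + (-3)²·20.25 + (-3)²·1 = 776.25
SD(T) = √776.25 ≈ 27.86

27.86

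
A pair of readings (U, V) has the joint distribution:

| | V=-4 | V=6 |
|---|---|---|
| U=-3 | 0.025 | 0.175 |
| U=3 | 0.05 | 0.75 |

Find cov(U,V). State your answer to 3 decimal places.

E[U] = 1.8,  E[V] = 5.25
E[UV] = 10.05
cov(U,V) = E[UV] − E[U]E[V] = 10.05 − (1.8)(5.25) = 0.6

0.600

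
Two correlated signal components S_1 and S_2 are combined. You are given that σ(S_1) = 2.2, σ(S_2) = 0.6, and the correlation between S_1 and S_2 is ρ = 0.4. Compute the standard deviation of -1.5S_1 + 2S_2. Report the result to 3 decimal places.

Var(S_1) = (2.2)² = 4.84;  Var(S_2) = (0.6)² = 0.36
Cov(S_1,S_2) = ρ·σ(S_1)·σ(S_2) = 0.4·2.2·0.6 = 0.528
Var(-1.5S_1 + 2S_2) = (-1.5)²·Var(S_1) + (2)²·Var(S_2) + 2·(-1.5)·(2)·Cov(S_1,S_2)
= 2.25·4.84 + 4·0.36 + -6·0.528 = 9.162
σ(-1.5S_1 + 2S_2) = √9.162 ≈ 3.027

3.027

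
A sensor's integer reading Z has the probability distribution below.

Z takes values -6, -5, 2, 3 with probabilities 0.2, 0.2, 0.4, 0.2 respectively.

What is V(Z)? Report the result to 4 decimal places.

14.9600

E[Z] = (-6)(0.2) + (-5)(0.2) + (2)(0.4) + (3)(0.2) = -0.8
E[Z²] = (-6)²(0.2) + (-5)²(0.2) + (2)²(0.4) + (3)²(0.2) = 15.6
V(Z) = E[Z²] − (E[Z])² = 15.6 − (-0.8)² = 14.96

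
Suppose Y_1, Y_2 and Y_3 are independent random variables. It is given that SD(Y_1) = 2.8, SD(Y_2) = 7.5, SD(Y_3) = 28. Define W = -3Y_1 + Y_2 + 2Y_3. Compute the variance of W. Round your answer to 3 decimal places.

V(Y_1) = 7.84, V(Y_2) = 56.25, V(Y_3) = 784
By independence, V(W) = (-3)²V(Y_1) + (1)²V(Y_2) + (2)²V(Y_3)
= (-3)²·7.84 + (1)²·56.25 + (2)²·784 = 3262.81

3262.810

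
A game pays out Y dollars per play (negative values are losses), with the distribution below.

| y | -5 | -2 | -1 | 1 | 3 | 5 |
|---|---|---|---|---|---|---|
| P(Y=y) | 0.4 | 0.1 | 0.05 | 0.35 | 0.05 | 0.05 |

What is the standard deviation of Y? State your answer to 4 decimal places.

3.2016

E[Y] = (-5)(0.4) + (-2)(0.1) + (-1)(0.05) + (1)(0.35) + (3)(0.05) + (5)(0.05) = -1.5
E[Y²] = (-5)²(0.4) + (-2)²(0.1) + (-1)²(0.05) + (1)²(0.35) + (3)²(0.05) + (5)²(0.05) = 12.5
Var(Y) = E[Y²] − (E[Y])² = 12.5 − (-1.5)² = 10.25
sd(Y) = √10.25 ≈ 3.2016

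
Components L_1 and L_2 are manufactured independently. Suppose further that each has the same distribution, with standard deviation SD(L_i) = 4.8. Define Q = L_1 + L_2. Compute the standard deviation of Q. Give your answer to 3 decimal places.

6.788

Var(L_i) = (4.8)² = 23.04
By independence, Var(Q) = (1)²Var(L_1) + (1)²Var(L_2)
= (1)²·23.04 + (1)²·23.04 = 46.08
SD(Q) = √46.08 ≈ 6.788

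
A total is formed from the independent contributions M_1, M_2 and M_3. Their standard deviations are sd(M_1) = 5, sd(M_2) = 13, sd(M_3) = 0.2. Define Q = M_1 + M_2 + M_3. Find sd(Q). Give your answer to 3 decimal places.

var(M_1) = 25, var(M_2) = 169, var(M_3) = 0.04
By independence, var(Q) = (1)²var(M_1) + (1)²var(M_2) + (1)²var(M_3)
= (1)²·25 + (1)²·169 + (1)²·0.04 = 194.04
sd(Q) = √194.04 ≈ 13.930

13.930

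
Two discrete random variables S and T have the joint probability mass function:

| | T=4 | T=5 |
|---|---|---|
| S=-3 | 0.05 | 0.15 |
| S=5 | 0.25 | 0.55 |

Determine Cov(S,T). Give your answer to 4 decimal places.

-0.0800

E[S] = 3.4,  E[T] = 4.7
E[ST] = 15.9
Cov(S,T) = E[ST] − E[S]E[T] = 15.9 − (3.4)(4.7) = -0.08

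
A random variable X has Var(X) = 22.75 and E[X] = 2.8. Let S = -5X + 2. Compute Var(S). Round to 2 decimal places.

568.75

Var(-5X + 2) = (-5)²·Var(X) = 25·22.75 = 568.75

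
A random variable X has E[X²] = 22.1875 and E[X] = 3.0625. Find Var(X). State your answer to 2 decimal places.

Var(X) = 22.1875 − (3.0625)² = 12.80859375

12.81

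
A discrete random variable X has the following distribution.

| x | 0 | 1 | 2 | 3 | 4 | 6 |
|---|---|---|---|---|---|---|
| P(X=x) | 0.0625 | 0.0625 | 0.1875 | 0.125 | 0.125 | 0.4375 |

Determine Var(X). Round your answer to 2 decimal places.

4.18

E[X] = (0)(0.0625) + (1)(0.0625) + (2)(0.1875) + (3)(0.125) + (4)(0.125) + (6)(0.4375) = 3.9375
E[X²] = (0)²(0.0625) + (1)²(0.0625) + (2)²(0.1875) + (3)²(0.125) + (4)²(0.125) + (6)²(0.4375) = 19.6875
Var(X) = E[X²] − (E[X])² = 19.6875 − (3.9375)² = 4.18359375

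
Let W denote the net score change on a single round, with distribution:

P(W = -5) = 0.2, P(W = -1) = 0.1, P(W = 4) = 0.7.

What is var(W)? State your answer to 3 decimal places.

13.410

E[W] = (-5)(0.2) + (-1)(0.1) + (4)(0.7) = 1.7
E[W²] = (-5)²(0.2) + (-1)²(0.1) + (4)²(0.7) = 16.3
var(W) = E[W²] − (E[W])² = 16.3 − (1.7)² = 13.41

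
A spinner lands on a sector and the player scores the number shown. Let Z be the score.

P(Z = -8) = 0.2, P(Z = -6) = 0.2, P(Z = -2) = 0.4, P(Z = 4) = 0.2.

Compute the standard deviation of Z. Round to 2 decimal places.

4.12

E[Z] = (-8)(0.2) + (-6)(0.2) + (-2)(0.4) + (4)(0.2) = -2.8
E[Z²] = (-8)²(0.2) + (-6)²(0.2) + (-2)²(0.4) + (4)²(0.2) = 24.8
Var(Z) = E[Z²] − (E[Z])² = 24.8 − (-2.8)² = 16.96
sd(Z) = √16.96 ≈ 4.12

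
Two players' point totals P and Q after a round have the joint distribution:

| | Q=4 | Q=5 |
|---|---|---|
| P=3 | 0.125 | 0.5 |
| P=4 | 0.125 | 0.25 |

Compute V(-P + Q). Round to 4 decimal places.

E[P] = 3.375,  E[Q] = 4.75,  E[PQ] = 16
V(P) = 11.625 − (3.375)² = 0.234375;  V(Q) = 22.75 − (4.75)² = 0.1875
Cov(P,Q) = 16 − (3.375)(4.75) = -0.03125
V(-P + Q) = (-1)²·0.234375 + (1)²·0.1875 + 2·(-1)·(1)·-0.03125 = 0.484375

0.4844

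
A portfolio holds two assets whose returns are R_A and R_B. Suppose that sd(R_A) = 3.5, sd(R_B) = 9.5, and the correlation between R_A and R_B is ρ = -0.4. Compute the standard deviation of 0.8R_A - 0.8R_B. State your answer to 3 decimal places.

Var(R_A) = (3.5)² = 12.25;  Var(R_B) = (9.5)² = 90.25
Cov(R_A,R_B) = ρ·sd(R_A)·sd(R_B) = -0.4·3.5·9.5 = -13.3
Var(0.8R_A - 0.8R_B) = (0.8)²·Var(R_A) + (-0.8)²·Var(R_B) + 2·(0.8)·(-0.8)·Cov(R_A,R_B)
= 0.64·12.25 + 0.64·90.25 + -1.28·-13.3 = 82.624
sd(0.8R_A - 0.8R_B) = √82.624 ≈ 9.090

9.090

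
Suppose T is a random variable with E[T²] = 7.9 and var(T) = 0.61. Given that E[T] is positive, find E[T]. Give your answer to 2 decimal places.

(E[T])² = E[T²] − var(T) = 7.9 − 0.61 = 7.29
E[T] = √7.29 = 2.7

2.70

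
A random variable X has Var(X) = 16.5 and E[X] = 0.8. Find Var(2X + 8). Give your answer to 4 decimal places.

Var(2X + 8) = (2)²·Var(X) = 4·16.5 = 66

66.0000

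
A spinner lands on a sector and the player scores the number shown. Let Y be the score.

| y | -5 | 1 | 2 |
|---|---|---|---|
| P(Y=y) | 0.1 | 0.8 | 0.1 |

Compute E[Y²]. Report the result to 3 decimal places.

3.700

E[Y²] = (-5)²(0.1) + (1)²(0.8) + (2)²(0.1) = 3.7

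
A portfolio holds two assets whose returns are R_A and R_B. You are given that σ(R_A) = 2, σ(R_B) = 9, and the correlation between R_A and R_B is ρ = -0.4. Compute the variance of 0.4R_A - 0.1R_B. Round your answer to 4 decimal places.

2.0260

Var(R_A) = (2)² = 4;  Var(R_B) = (9)² = 81
Cov(R_A,R_B) = ρ·σ(R_A)·σ(R_B) = -0.4·2·9 = -7.2
Var(0.4R_A - 0.1R_B) = (0.4)²·Var(R_A) + (-0.1)²·Var(R_B) + 2·(0.4)·(-0.1)·Cov(R_A,R_B)
= 0.16·4 + 0.01·81 + -0.08·-7.2 = 2.026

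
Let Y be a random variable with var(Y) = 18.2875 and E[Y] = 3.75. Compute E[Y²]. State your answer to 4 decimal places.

E[Y²] = var(Y) + (E[Y])² = 18.2875 + (3.75)² = 32.35

32.3500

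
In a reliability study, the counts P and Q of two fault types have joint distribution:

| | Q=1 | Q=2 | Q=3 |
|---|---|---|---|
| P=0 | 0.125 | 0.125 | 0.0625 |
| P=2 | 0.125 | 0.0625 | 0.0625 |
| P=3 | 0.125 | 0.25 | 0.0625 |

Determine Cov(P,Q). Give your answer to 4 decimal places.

E[P] = 1.8125,  E[Q] = 1.8125
E[PQ] = 3.3125
Cov(P,Q) = E[PQ] − E[P]E[Q] = 3.3125 − (1.8125)(1.8125) = 0.02734375

0.0273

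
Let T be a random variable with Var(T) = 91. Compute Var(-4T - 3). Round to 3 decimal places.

1456.000

Var(-4T - 3) = (-4)²·Var(T) = 16·91 = 1456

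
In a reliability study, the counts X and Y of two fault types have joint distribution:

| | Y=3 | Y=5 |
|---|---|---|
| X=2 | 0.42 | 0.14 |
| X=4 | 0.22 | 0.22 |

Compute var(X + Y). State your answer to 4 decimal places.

E[X] = 2.88,  E[Y] = 3.72,  E[XY] = 10.96
var(X) = 9.28 − (2.88)² = 0.9856;  var(Y) = 14.76 − (3.72)² = 0.9216
Cov(X,Y) = 10.96 − (2.88)(3.72) = 0.2464
var(X + Y) = (1)²·0.9856 + (1)²·0.9216 + 2·(1)·(1)·0.2464 = 2.4

2.4000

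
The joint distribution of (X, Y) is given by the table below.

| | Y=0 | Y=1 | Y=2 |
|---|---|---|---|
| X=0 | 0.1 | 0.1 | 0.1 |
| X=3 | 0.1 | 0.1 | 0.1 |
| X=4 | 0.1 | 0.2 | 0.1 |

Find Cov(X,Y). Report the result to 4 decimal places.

0.0000

E[X] = 2.5,  E[Y] = 1
E[XY] = 2.5
Cov(X,Y) = E[XY] − E[X]E[Y] = 2.5 − (2.5)(1) = 0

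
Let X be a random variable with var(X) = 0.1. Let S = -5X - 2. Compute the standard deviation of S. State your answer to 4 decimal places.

var(-5X - 2) = (-5)²·0.1 = 2.5
σ(S) = √2.5 ≈ 1.5811

1.5811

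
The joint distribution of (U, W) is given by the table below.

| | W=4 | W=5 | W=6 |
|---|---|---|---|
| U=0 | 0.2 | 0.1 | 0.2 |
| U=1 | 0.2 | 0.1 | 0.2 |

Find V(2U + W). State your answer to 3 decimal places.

1.800

E[U] = 0.5,  E[W] = 5,  E[UW] = 2.5
V(U) = 0.5 − (0.5)² = 0.25;  V(W) = 25.8 − (5)² = 0.8
Cov(U,W) = 2.5 − (0.5)(5) = 0
V(2U + W) = (2)²·0.25 + (1)²·0.8 + 2·(2)·(1)·0 = 1.8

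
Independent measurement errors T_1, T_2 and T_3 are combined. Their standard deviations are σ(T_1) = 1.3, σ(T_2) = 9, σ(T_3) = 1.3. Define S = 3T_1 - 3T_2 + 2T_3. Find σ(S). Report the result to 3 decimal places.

27.404

Var(T_1) = 1.69, Var(T_2) = 81, Var(T_3) = 1.69
By independence, Var(S) = (3)²Var(T_1) + (-3)²Var(T_2) + (2)²Var(T_3)
= (3)²·1.69 + (-3)²·81 + (2)²·1.69 = 750.97
σ(S) = √750.97 ≈ 27.404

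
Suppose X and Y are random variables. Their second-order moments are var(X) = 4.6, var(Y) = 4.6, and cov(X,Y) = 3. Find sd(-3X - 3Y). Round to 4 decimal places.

var(-3X - 3Y) = (-3)²·var(X) + (-3)²·var(Y) + 2·(-3)·(-3)·cov(X,Y)
= 9·4.6 + 9·4.6 + 18·3 = 136.8
sd(-3X - 3Y) = √136.8 ≈ 11.6962

11.6962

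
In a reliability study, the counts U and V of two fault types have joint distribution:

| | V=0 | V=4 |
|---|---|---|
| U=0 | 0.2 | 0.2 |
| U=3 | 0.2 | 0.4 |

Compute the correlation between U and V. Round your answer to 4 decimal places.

E[U] = 1.8,  E[V] = 2.4
E[UV] = 4.8
Cov(U,V) = E[UV] − E[U]E[V] = 4.8 − (1.8)(2.4) = 0.48
var(U) = 2.16,  var(V) = 3.84
ρ = 0.48 / √(2.16·3.84) ≈ 0.1667

0.1667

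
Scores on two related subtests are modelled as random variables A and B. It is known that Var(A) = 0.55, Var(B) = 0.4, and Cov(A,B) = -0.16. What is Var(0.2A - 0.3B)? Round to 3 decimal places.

Var(0.2A - 0.3B) = (0.2)²·Var(A) + (-0.3)²·Var(B) + 2·(0.2)·(-0.3)·Cov(A,B)
= 0.04·0.55 + 0.09·0.4 + -0.12·-0.16 = 0.0772

0.077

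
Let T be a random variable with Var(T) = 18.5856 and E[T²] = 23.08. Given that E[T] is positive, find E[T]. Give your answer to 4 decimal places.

(E[T])² = E[T²] − Var(T) = 23.08 − 18.5856 = 4.4944
E[T] = √4.4944 = 2.12

2.1200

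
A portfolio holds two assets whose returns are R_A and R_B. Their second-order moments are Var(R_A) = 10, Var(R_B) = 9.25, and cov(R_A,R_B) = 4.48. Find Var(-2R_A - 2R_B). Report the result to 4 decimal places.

Var(-2R_A - 2R_B) = (-2)²·Var(R_A) + (-2)²·Var(R_B) + 2·(-2)·(-2)·cov(R_A,R_B)
= 4·10 + 4·9.25 + 8·4.48 = 112.84

112.8400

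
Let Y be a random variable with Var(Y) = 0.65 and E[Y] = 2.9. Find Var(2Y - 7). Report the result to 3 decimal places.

Var(2Y - 7) = (2)²·Var(Y) = 4·0.65 = 2.6

2.600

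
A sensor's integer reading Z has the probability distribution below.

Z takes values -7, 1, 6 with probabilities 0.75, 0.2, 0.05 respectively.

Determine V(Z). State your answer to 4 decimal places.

E[Z] = (-7)(0.75) + (1)(0.2) + (6)(0.05) = -4.75
E[Z²] = (-7)²(0.75) + (1)²(0.2) + (6)²(0.05) = 38.75
V(Z) = E[Z²] − (E[Z])² = 38.75 − (-4.75)² = 16.1875

16.1875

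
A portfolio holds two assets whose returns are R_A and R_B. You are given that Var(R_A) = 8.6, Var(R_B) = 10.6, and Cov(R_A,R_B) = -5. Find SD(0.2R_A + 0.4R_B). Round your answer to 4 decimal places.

1.1136

Var(0.2R_A + 0.4R_B) = (0.2)²·Var(R_A) + (0.4)²·Var(R_B) + 2·(0.2)·(0.4)·Cov(R_A,R_B)
= 0.04·8.6 + 0.16·10.6 + 0.16·-5 = 1.24
SD(0.2R_A + 0.4R_B) = √1.24 ≈ 1.1136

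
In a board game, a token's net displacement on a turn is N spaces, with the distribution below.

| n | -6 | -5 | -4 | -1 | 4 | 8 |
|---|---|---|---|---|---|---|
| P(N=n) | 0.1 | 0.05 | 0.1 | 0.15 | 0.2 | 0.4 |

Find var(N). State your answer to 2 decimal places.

28.64

E[N] = (-6)(0.1) + (-5)(0.05) + (-4)(0.1) + (-1)(0.15) + (4)(0.2) + (8)(0.4) = 2.6
E[N²] = (-6)²(0.1) + (-5)²(0.05) + (-4)²(0.1) + (-1)²(0.15) + (4)²(0.2) + (8)²(0.4) = 35.4
var(N) = E[N²] − (E[N])² = 35.4 − (2.6)² = 28.64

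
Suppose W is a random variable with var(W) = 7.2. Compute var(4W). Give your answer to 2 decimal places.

115.20

var(4W) = (4)²·var(W) = 16·7.2 = 115.2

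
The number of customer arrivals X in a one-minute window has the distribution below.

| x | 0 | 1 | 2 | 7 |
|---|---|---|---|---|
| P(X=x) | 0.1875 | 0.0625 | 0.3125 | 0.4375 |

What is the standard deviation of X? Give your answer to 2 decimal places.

E[X] = (0)(0.1875) + (1)(0.0625) + (2)(0.3125) + (7)(0.4375) = 3.75
E[X²] = (0)²(0.1875) + (1)²(0.0625) + (2)²(0.3125) + (7)²(0.4375) = 22.75
var(X) = E[X²] − (E[X])² = 22.75 − (3.75)² = 8.6875
SD(X) = √8.6875 ≈ 2.95

2.95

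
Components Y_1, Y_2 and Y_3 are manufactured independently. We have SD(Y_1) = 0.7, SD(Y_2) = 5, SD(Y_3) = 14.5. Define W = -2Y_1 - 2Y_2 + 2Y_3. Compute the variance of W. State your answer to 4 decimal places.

V(Y_1) = 0.49, V(Y_2) = 25, V(Y_3) = 210.25
By independence, V(W) = (-2)²V(Y_1) + (-2)²V(Y_2) + (2)²V(Y_3)
= (-2)²·0.49 + (-2)²·25 + (2)²·210.25 = 942.96

942.9600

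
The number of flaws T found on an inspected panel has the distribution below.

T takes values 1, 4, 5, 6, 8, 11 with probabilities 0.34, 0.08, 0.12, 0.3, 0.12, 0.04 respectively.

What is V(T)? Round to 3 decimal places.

E[T] = (1)(0.34) + (4)(0.08) + (5)(0.12) + (6)(0.3) + (8)(0.12) + (11)(0.04) = 4.46
E[T²] = (1)²(0.34) + (4)²(0.08) + (5)²(0.12) + (6)²(0.3) + (8)²(0.12) + (11)²(0.04) = 27.94
V(T) = E[T²] − (E[T])² = 27.94 − (4.46)² = 8.0484

8.048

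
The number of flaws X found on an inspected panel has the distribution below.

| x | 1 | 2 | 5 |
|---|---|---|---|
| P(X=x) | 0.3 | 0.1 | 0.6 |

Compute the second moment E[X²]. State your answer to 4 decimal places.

15.7000

E[X²] = (1)²(0.3) + (2)²(0.1) + (5)²(0.6) = 15.7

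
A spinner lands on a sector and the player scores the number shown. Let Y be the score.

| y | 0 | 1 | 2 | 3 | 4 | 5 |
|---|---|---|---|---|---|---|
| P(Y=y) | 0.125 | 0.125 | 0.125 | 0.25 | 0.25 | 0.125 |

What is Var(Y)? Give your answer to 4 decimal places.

2.4375

E[Y] = (0)(0.125) + (1)(0.125) + (2)(0.125) + (3)(0.25) + (4)(0.25) + (5)(0.125) = 2.75
E[Y²] = (0)²(0.125) + (1)²(0.125) + (2)²(0.125) + (3)²(0.25) + (4)²(0.25) + (5)²(0.125) = 10
Var(Y) = E[Y²] − (E[Y])² = 10 − (2.75)² = 2.4375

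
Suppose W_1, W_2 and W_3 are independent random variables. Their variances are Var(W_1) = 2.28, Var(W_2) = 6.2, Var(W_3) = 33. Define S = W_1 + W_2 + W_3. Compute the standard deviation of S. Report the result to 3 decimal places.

6.440

By independence, Var(S) = (1)²Var(W_1) + (1)²Var(W_2) + (1)²Var(W_3)
= (1)²·2.28 + (1)²·6.2 + (1)²·33 = 41.48
SD(S) = √41.48 ≈ 6.440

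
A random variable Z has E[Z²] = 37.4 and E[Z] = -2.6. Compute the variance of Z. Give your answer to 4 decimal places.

30.6400

var(Z) = 37.4 − (-2.6)² = 30.64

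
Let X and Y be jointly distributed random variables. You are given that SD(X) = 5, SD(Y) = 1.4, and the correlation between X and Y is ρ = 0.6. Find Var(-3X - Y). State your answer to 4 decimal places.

Var(X) = (5)² = 25;  Var(Y) = (1.4)² = 1.96
Cov(X,Y) = ρ·SD(X)·SD(Y) = 0.6·5·1.4 = 4.2
Var(-3X - Y) = (-3)²·Var(X) + (-1)²·Var(Y) + 2·(-3)·(-1)·Cov(X,Y)
= 9·25 + 1·1.96 + 6·4.2 = 252.16

252.1600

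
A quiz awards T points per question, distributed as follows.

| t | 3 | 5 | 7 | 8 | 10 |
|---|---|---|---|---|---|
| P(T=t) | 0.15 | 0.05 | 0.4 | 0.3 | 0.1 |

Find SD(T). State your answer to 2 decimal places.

E[T] = (3)(0.15) + (5)(0.05) + (7)(0.4) + (8)(0.3) + (10)(0.1) = 6.9
E[T²] = (3)²(0.15) + (5)²(0.05) + (7)²(0.4) + (8)²(0.3) + (10)²(0.1) = 51.4
Var(T) = E[T²] − (E[T])² = 51.4 − (6.9)² = 3.79
SD(T) = √3.79 ≈ 1.95

1.95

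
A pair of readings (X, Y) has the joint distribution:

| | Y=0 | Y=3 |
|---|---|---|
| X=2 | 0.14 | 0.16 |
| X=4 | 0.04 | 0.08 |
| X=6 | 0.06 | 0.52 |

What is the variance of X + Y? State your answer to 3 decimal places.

E[X] = 4.56,  E[Y] = 2.28,  E[XY] = 11.28
Var(X) = 24 − (4.56)² = 3.2064;  Var(Y) = 6.84 − (2.28)² = 1.6416
Cov(X,Y) = 11.28 − (4.56)(2.28) = 0.8832
Var(X + Y) = (1)²·3.2064 + (1)²·1.6416 + 2·(1)·(1)·0.8832 = 6.6144

6.614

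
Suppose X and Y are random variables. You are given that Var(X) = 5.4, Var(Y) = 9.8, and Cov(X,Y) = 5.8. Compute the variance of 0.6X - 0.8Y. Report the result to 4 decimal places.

2.6480

Var(0.6X - 0.8Y) = (0.6)²·Var(X) + (-0.8)²·Var(Y) + 2·(0.6)·(-0.8)·Cov(X,Y)
= 0.36·5.4 + 0.64·9.8 + -0.96·5.8 = 2.648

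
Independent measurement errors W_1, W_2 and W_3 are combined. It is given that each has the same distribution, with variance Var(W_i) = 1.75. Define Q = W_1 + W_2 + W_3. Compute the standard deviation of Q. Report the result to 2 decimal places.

2.29

By independence, Var(Q) = (1)²Var(W_1) + (1)²Var(W_2) + (1)²Var(W_3)
= (1)²·1.75 + (1)²·1.75 + (1)²·1.75 = 5.25
σ(Q) = √5.25 ≈ 2.29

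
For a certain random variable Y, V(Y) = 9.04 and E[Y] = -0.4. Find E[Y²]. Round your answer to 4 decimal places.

E[Y²] = V(Y) + (E[Y])² = 9.04 + (-0.4)² = 9.2

9.2000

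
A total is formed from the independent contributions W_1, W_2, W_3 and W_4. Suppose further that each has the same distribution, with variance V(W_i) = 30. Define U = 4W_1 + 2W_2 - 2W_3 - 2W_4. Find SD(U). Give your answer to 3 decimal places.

28.983

By independence, V(U) = (4)²V(W_1) + (2)²V(W_2) + (-2)²V(W_3) + (-2)²V(W_4)
= (4)²·30 + (2)²·30 + (-2)²·30 + (-2)²·30 = 840
SD(U) = √840 ≈ 28.983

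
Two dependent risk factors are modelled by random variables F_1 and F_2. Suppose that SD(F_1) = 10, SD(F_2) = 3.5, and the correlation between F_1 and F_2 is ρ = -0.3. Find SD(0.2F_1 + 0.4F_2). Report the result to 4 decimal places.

Var(F_1) = (10)² = 100;  Var(F_2) = (3.5)² = 12.25
Cov(F_1,F_2) = ρ·SD(F_1)·SD(F_2) = -0.3·10·3.5 = -10.5
Var(0.2F_1 + 0.4F_2) = (0.2)²·Var(F_1) + (0.4)²·Var(F_2) + 2·(0.2)·(0.4)·Cov(F_1,F_2)
= 0.04·100 + 0.16·12.25 + 0.16·-10.5 = 4.28
SD(0.2F_1 + 0.4F_2) = √4.28 ≈ 2.0688

2.0688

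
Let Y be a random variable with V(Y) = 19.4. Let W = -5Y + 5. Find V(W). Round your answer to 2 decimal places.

485.00

V(-5Y + 5) = (-5)²·V(Y) = 25·19.4 = 485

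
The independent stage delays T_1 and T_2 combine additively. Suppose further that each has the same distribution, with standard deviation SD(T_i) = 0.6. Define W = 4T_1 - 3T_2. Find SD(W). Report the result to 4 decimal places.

3.0000

V(T_i) = (0.6)² = 0.36
By independence, V(W) = (4)²V(T_1) + (-3)²V(T_2)
= (4)²·0.36 + (-3)²·0.36 = 9
SD(W) = √9 ≈ 3.0000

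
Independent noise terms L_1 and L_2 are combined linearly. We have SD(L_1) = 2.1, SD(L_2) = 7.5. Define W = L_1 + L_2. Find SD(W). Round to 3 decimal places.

Var(L_1) = 4.41, Var(L_2) = 56.25
By independence, Var(W) = (1)²Var(L_1) + (1)²Var(L_2)
= (1)²·4.41 + (1)²·56.25 = 60.66
SD(W) = √60.66 ≈ 7.788

7.788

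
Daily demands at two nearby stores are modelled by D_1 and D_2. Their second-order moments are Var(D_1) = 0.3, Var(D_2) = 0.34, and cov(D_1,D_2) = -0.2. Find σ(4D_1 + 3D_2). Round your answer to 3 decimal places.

1.749

Var(4D_1 + 3D_2) = (4)²·Var(D_1) + (3)²·Var(D_2) + 2·(4)·(3)·cov(D_1,D_2)
= 16·0.3 + 9·0.34 + 24·-0.2 = 3.06
σ(4D_1 + 3D_2) = √3.06 ≈ 1.749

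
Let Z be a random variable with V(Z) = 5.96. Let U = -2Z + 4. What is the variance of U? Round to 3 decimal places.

V(-2Z + 4) = (-2)²·V(Z) = 4·5.96 = 23.84

23.840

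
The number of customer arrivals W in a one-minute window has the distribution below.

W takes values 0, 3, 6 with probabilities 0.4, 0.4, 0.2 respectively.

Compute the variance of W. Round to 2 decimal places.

E[W] = (0)(0.4) + (3)(0.4) + (6)(0.2) = 2.4
E[W²] = (0)²(0.4) + (3)²(0.4) + (6)²(0.2) = 10.8
Var(W) = E[W²] − (E[W])² = 10.8 − (2.4)² = 5.04

5.04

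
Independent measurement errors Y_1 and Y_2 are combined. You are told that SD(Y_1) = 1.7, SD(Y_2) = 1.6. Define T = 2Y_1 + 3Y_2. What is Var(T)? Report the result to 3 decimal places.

Var(Y_1) = 2.89, Var(Y_2) = 2.56
By independence, Var(T) = (2)²Var(Y_1) + (3)²Var(Y_2)
= (2)²·2.89 + (3)²·2.56 = 34.6

34.600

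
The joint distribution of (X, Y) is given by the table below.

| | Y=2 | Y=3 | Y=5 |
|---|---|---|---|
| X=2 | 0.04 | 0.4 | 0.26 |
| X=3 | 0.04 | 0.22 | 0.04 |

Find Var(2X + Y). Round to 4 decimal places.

1.3856

E[X] = 2.3,  E[Y] = 3.52,  E[XY] = 7.98
Var(X) = 5.5 − (2.3)² = 0.21;  Var(Y) = 13.4 − (3.52)² = 1.0096
Cov(X,Y) = 7.98 − (2.3)(3.52) = -0.116
Var(2X + Y) = (2)²·0.21 + (1)²·1.0096 + 2·(2)·(1)·-0.116 = 1.3856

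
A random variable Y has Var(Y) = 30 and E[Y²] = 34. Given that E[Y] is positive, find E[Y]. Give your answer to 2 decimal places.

(E[Y])² = E[Y²] − Var(Y) = 34 − 30 = 4
E[Y] = √4 = 2

2.00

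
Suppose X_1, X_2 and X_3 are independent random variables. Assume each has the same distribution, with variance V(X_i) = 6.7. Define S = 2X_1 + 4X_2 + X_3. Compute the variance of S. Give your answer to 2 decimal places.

140.70

By independence, V(S) = (2)²V(X_1) + (4)²V(X_2) + (1)²V(X_3)
= (2)²·6.7 + (4)²·6.7 + (1)²·6.7 = 140.7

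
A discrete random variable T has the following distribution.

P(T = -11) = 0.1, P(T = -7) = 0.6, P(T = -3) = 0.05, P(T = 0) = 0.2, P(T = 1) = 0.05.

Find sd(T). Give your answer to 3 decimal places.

3.583

E[T] = (-11)(0.1) + (-7)(0.6) + (-3)(0.05) + (0)(0.2) + (1)(0.05) = -5.4
E[T²] = (-11)²(0.1) + (-7)²(0.6) + (-3)²(0.05) + (0)²(0.2) + (1)²(0.05) = 42
V(T) = E[T²] − (E[T])² = 42 − (-5.4)² = 12.84
sd(T) = √12.84 ≈ 3.583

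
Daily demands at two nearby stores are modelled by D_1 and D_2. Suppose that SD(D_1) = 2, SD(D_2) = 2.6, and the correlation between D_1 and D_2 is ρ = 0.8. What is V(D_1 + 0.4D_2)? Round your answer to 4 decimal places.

8.4096

V(D_1) = (2)² = 4;  V(D_2) = (2.6)² = 6.76
cov(D_1,D_2) = ρ·SD(D_1)·SD(D_2) = 0.8·2·2.6 = 4.16
V(D_1 + 0.4D_2) = (1)²·V(D_1) + (0.4)²·V(D_2) + 2·(1)·(0.4)·cov(D_1,D_2)
= 1·4 + 0.16·6.76 + 0.8·4.16 = 8.4096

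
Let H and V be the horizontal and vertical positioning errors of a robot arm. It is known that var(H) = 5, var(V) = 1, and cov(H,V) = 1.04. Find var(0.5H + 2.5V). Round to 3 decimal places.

var(0.5H + 2.5V) = (0.5)²·var(H) + (2.5)²·var(V) + 2·(0.5)·(2.5)·cov(H,V)
= 0.25·5 + 6.25·1 + 2.5·1.04 = 10.1

10.100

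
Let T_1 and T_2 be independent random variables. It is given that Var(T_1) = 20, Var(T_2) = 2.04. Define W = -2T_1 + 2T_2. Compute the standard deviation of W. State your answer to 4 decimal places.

9.3894

By independence, Var(W) = (-2)²Var(T_1) + (2)²Var(T_2)
= (-2)²·20 + (2)²·2.04 = 88.16
σ(W) = √88.16 ≈ 9.3894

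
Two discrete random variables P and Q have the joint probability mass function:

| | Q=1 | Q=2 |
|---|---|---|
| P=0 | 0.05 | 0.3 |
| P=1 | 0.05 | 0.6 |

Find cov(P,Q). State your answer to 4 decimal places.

0.0150

E[P] = 0.65,  E[Q] = 1.9
E[PQ] = 1.25
cov(P,Q) = E[PQ] − E[P]E[Q] = 1.25 − (0.65)(1.9) = 0.015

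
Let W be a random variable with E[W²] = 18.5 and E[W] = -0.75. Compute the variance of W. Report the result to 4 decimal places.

17.9375

var(W) = 18.5 − (-0.75)² = 17.9375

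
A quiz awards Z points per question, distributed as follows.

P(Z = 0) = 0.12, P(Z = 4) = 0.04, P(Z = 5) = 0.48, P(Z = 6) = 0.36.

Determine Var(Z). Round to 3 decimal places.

3.322

E[Z] = (0)(0.12) + (4)(0.04) + (5)(0.48) + (6)(0.36) = 4.72
E[Z²] = (0)²(0.12) + (4)²(0.04) + (5)²(0.48) + (6)²(0.36) = 25.6
Var(Z) = E[Z²] − (E[Z])² = 25.6 − (4.72)² = 3.3216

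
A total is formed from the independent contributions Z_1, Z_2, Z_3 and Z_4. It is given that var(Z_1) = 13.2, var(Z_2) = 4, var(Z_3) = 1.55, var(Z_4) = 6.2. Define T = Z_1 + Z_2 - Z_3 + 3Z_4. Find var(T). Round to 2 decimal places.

By independence, var(T) = (1)²var(Z_1) + (1)²var(Z_2) + (-1)²var(Z_3) + (3)²var(Z_4)
= (1)²·13.2 + (1)²·4 + (-1)²·1.55 + (3)²·6.2 = 74.55

74.55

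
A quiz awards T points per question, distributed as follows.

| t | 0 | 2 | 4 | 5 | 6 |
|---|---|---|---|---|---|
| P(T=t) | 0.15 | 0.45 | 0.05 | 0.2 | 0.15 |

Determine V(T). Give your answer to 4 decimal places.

4.0000

E[T] = (0)(0.15) + (2)(0.45) + (4)(0.05) + (5)(0.2) + (6)(0.15) = 3
E[T²] = (0)²(0.15) + (2)²(0.45) + (4)²(0.05) + (5)²(0.2) + (6)²(0.15) = 13
V(T) = E[T²] − (E[T])² = 13 − (3)² = 4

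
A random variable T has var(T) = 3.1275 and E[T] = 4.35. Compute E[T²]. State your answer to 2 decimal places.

E[T²] = var(T) + (E[T])² = 3.1275 + (4.35)² = 22.05

22.05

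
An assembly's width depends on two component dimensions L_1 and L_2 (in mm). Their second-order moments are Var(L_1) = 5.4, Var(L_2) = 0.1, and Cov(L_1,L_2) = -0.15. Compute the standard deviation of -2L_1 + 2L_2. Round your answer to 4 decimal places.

4.8166

Var(-2L_1 + 2L_2) = (-2)²·Var(L_1) + (2)²·Var(L_2) + 2·(-2)·(2)·Cov(L_1,L_2)
= 4·5.4 + 4·0.1 + -8·-0.15 = 23.2
SD(-2L_1 + 2L_2) = √23.2 ≈ 4.8166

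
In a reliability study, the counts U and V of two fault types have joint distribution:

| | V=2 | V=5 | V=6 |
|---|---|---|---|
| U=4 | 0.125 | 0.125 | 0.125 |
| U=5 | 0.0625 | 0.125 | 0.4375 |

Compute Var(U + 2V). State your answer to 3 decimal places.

10.234

E[U] = 4.625,  E[V] = 5,  E[UV] = 23.375
Var(U) = 21.625 − (4.625)² = 0.234375;  Var(V) = 27.25 − (5)² = 2.25
Cov(U,V) = 23.375 − (4.625)(5) = 0.25
Var(U + 2V) = (1)²·0.234375 + (2)²·2.25 + 2·(1)·(2)·0.25 = 10.234375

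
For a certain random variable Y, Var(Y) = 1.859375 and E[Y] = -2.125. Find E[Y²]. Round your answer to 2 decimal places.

E[Y²] = Var(Y) + (E[Y])² = 1.859375 + (-2.125)² = 6.375

6.38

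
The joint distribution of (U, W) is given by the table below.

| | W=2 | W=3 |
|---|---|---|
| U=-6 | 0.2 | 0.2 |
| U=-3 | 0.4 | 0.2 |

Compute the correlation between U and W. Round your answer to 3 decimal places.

E[U] = -4.2,  E[W] = 2.4
E[UW] = -10.2
cov(U,W) = E[UW] − E[U]E[W] = -10.2 − (-4.2)(2.4) = -0.12
Var(U) = 2.16,  Var(W) = 0.24
ρ = -0.12 / √(2.16·0.24) ≈ -0.167

-0.167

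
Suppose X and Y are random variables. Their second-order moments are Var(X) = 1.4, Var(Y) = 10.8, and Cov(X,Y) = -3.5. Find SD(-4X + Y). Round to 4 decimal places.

Var(-4X + Y) = (-4)²·Var(X) + (1)²·Var(Y) + 2·(-4)·(1)·Cov(X,Y)
= 16·1.4 + 1·10.8 + -8·-3.5 = 61.2
SD(-4X + Y) = √61.2 ≈ 7.8230

7.8230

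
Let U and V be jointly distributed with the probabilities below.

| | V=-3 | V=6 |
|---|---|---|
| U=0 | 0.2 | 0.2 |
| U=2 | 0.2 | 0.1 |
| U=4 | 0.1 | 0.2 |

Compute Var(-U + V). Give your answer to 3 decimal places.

E[U] = 1.8,  E[V] = 1.5,  E[UV] = 3.6
Var(U) = 6 − (1.8)² = 2.76;  Var(V) = 22.5 − (1.5)² = 20.25
Cov(U,V) = 3.6 − (1.8)(1.5) = 0.9
Var(-U + V) = (-1)²·2.76 + (1)²·20.25 + 2·(-1)·(1)·0.9 = 21.21

21.210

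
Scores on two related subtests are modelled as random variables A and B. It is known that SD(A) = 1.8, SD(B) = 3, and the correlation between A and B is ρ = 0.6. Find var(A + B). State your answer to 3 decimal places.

18.720

var(A) = (1.8)² = 3.24;  var(B) = (3)² = 9
Cov(A,B) = ρ·SD(A)·SD(B) = 0.6·1.8·3 = 3.24
var(A + B) = (1)²·var(A) + (1)²·var(B) + 2·(1)·(1)·Cov(A,B)
= 1·3.24 + 1·9 + 2·3.24 = 18.72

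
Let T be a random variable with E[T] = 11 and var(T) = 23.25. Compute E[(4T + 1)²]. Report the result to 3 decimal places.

E[4T + 1] = 4·11 + 1 = 45
var(4T + 1) = (4)²·23.25 = 372
E[(4T + 1)²] = var((4T + 1)) + (E[(4T + 1)])² = 372 + (45)² = 2397

2397.000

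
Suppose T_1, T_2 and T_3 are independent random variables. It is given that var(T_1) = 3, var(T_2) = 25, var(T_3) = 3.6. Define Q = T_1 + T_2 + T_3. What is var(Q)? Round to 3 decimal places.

By independence, var(Q) = (1)²var(T_1) + (1)²var(T_2) + (1)²var(T_3)
= (1)²·3 + (1)²·25 + (1)²·3.6 = 31.6

31.600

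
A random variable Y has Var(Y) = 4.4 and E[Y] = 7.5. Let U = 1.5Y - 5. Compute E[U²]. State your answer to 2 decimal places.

48.96

E[1.5Y - 5] = 1.5·7.5 − 5 = 6.25
Var(1.5Y - 5) = (1.5)²·4.4 = 9.9
E[U²] = Var(U) + (E[U])² = 9.9 + (6.25)² = 48.9625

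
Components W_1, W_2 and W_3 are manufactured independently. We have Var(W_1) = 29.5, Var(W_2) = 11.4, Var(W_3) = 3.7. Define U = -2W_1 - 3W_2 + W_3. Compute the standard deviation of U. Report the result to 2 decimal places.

By independence, Var(U) = (-2)²Var(W_1) + (-3)²Var(W_2) + (1)²Var(W_3)
= (-2)²·29.5 + (-3)²·11.4 + (1)²·3.7 = 224.3
σ(U) = √224.3 ≈ 14.98

14.98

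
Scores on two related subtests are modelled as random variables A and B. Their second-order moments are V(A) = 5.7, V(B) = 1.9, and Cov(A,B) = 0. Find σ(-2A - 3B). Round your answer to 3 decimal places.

V(-2A - 3B) = (-2)²·V(A) + (-3)²·V(B) + 2·(-2)·(-3)·Cov(A,B)
= 4·5.7 + 9·1.9 + 12·0 = 39.9
σ(-2A - 3B) = √39.9 ≈ 6.317

6.317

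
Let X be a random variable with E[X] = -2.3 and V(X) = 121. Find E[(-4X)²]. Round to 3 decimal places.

E[-4X] = -4·-2.3 = 9.2
V(-4X) = (-4)²·121 = 1936
E[(-4X)²] = V((-4X)) + (E[(-4X)])² = 1936 + (9.2)² = 2020.64

2020.640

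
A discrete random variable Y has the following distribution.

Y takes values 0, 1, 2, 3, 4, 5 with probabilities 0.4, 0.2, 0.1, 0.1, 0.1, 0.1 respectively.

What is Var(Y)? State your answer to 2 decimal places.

3.04

E[Y] = (0)(0.4) + (1)(0.2) + (2)(0.1) + (3)(0.1) + (4)(0.1) + (5)(0.1) = 1.6
E[Y²] = (0)²(0.4) + (1)²(0.2) + (2)²(0.1) + (3)²(0.1) + (4)²(0.1) + (5)²(0.1) = 5.6
Var(Y) = E[Y²] − (E[Y])² = 5.6 − (1.6)² = 3.04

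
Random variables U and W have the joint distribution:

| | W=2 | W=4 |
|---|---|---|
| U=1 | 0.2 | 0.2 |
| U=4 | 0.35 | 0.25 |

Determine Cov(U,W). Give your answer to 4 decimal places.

E[U] = 2.8,  E[W] = 2.9
E[UW] = 8
Cov(U,W) = E[UW] − E[U]E[W] = 8 − (2.8)(2.9) = -0.12

-0.1200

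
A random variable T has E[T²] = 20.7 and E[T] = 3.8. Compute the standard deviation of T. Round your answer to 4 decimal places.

2.5020

Var(T) = 20.7 − (3.8)² = 6.26
σ(T) = √6.26 ≈ 2.5020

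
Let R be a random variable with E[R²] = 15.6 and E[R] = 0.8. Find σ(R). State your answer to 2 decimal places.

3.87

Var(R) = 15.6 − (0.8)² = 14.96
σ(R) = √14.96 ≈ 3.87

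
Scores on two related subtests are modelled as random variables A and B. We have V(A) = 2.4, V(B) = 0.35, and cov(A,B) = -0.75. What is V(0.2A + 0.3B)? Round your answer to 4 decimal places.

0.0375

V(0.2A + 0.3B) = (0.2)²·V(A) + (0.3)²·V(B) + 2·(0.2)·(0.3)·cov(A,B)
= 0.04·2.4 + 0.09·0.35 + 0.12·-0.75 = 0.0375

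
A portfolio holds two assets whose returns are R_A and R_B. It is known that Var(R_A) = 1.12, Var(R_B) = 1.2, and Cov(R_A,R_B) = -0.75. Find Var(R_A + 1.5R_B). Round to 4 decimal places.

1.5700

Var(R_A + 1.5R_B) = (1)²·Var(R_A) + (1.5)²·Var(R_B) + 2·(1)·(1.5)·Cov(R_A,R_B)
= 1·1.12 + 2.25·1.2 + 3·-0.75 = 1.57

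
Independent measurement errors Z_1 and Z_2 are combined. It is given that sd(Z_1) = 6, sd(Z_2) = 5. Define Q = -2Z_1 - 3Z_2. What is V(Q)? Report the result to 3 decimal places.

V(Z_1) = 36, V(Z_2) = 25
By independence, V(Q) = (-2)²V(Z_1) + (-3)²V(Z_2)
= (-2)²·36 + (-3)²·25 = 369

369.000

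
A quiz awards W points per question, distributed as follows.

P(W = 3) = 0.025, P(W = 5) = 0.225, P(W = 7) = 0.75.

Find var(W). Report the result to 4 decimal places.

0.9975

E[W] = (3)(0.025) + (5)(0.225) + (7)(0.75) = 6.45
E[W²] = (3)²(0.025) + (5)²(0.225) + (7)²(0.75) = 42.6
var(W) = E[W²] − (E[W])² = 42.6 − (6.45)² = 0.9975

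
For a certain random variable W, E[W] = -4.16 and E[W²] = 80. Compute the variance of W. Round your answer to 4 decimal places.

62.6944

Var(W) = 80 − (-4.16)² = 62.6944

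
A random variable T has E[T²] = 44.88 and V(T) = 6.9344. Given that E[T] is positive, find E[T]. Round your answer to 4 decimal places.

(E[T])² = E[T²] − V(T) = 44.88 − 6.9344 = 37.9456
E[T] = √37.9456 = 6.16

6.1600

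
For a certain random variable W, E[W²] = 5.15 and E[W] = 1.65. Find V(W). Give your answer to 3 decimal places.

2.428

V(W) = 5.15 − (1.65)² = 2.4275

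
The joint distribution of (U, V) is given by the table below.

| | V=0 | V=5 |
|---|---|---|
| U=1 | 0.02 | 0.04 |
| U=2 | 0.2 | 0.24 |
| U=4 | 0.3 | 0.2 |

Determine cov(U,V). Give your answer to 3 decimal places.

E[U] = 2.94,  E[V] = 2.4
E[UV] = 6.6
cov(U,V) = E[UV] − E[U]E[V] = 6.6 − (2.94)(2.4) = -0.456

-0.456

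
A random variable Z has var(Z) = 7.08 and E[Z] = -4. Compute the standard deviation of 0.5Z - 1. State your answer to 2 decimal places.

var(0.5Z - 1) = (0.5)²·7.08 = 1.77
sd(0.5Z - 1) = √1.77 ≈ 1.33

1.33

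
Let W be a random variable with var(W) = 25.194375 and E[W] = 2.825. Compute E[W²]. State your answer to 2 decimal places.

33.18

E[W²] = var(W) + (E[W])² = 25.194375 + (2.825)² = 33.175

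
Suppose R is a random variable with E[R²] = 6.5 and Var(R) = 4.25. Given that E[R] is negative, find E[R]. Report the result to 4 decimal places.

-1.5000

(E[R])² = E[R²] − Var(R) = 6.5 − 4.25 = 2.25
E[R] = −√2.25 = -1.5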